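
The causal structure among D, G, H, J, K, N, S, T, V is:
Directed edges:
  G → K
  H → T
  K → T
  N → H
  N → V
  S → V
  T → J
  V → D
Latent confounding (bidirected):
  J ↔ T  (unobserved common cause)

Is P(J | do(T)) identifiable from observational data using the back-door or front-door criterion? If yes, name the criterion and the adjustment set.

desc(T)\{T}={J}; candidates ⊆ {D,G,H,K,N,S,V}.
T↔J: latent back-door arc(s) into T.
size 0: {}; under {} T still reaches {D,G,H,J,K,N,V} ∋ J.
size 1: {D}, {G}, {H} …(+4); under {D} T still reaches {G,H,J,K,N,S,V} ∋ J.
size 2: {D,G}, {D,H}, {D,K} …(+18); under {D,G} T still reaches {H,J,K,N,S,V} ∋ J.
T↔J cannot be blocked by any observed set — no back-door set.
No mediator lies on a directed T→…→J path.
Neither criterion identifies P(J|do(T)) in this graph.

P(J|do(T)): not identifiable (no BD/FD set).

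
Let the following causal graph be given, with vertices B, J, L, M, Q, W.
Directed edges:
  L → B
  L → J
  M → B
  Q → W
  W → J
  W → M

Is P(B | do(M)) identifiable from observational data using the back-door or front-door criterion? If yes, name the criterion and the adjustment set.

P(B|do(M)): backdoor, adjust for ∅.

desc(M)\{M}={B}; candidates ⊆ {J,L,Q,W}.
∅: M⊥B given ∅ in G with M→· removed — back-door holds.
P(B|do(M)) = P(B|M) — no adjustment needed.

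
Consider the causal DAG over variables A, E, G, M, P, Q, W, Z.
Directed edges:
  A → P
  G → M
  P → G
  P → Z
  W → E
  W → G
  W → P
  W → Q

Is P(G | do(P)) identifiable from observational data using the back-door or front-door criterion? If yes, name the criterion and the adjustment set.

desc(P)\{P}={G,M,Z}; candidates ⊆ {A,E,Q,W}.
size 0: {}; under {} P still reaches {A,E,G,M,Q,W} ∋ G.
{W}: P⊥G given {W} in G with P→· removed — back-door holds.
P(G|do(P)) = Σ_{W} P(G|P,W)·P(W).

P(G|do(P)): backdoor, adjust for {W}.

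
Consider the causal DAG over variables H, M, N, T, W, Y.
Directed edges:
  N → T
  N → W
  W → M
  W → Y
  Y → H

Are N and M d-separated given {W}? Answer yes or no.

Yes — N ⊥ M | {W}.

Bayes-Ball from N | {W} reaches {T}.
M ∉ reach(N|{W}) ⇒ N ⊥ M | {W}.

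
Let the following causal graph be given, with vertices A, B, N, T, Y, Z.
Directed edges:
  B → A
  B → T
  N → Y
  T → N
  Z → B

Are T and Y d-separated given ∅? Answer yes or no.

Bayes-Ball from T | ∅ reaches {A,B,N,Y,Z}.
Y ∈ reach(T|∅) ⇒ T ⊥̸ Y | ∅.

No — T and Y are d-connected given ∅.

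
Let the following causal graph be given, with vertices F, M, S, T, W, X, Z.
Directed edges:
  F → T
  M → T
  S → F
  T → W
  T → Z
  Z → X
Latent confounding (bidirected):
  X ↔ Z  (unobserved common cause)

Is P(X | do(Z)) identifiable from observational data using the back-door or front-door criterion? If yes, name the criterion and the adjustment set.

desc(Z)\{Z}={X}; candidates ⊆ {F,M,S,T,W}.
Z↔X: latent back-door arc(s) into Z.
size 0: {}; under {} Z still reaches {F,M,S,T,W,X} ∋ X.
size 1: {F}, {M}, {S} …(+2); under {F} Z still reaches {M,T,W,X} ∋ X.
size 2: {F,M}, {F,S}, {F,T} …(+7); under {F,M} Z still reaches {T,W,X} ∋ X.
Z↔X cannot be blocked by any observed set — no back-door set.
No mediator lies on a directed Z→…→X path.
Neither criterion identifies P(X|do(Z)) in this graph.

P(X|do(Z)): not identifiable (no BD/FD set).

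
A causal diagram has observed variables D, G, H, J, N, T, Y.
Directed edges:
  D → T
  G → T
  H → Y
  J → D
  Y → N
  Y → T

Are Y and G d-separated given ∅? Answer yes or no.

Bayes-Ball from Y | ∅ reaches {H,N,T}.
G ∉ reach(Y|∅) ⇒ Y ⊥ G | ∅.

Yes — Y ⊥ G | ∅.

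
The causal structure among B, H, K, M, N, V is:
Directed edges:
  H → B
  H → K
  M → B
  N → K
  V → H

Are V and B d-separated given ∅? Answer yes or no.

Bayes-Ball from V | ∅ reaches {B,H,K}.
B ∈ reach(V|∅) ⇒ V ⊥̸ B | ∅.

No — V and B are d-connected given ∅.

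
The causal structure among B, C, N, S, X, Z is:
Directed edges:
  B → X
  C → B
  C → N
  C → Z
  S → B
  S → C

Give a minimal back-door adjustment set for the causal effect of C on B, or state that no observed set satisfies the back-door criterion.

desc(C)\{C}={B,N,X,Z}; candidates ⊆ {S}.
size 0: {}; under {} C still reaches {B,S,X} ∋ B.
{S}: C⊥B given {S} in G with C→· removed — back-door holds.

C→B: minimal back-door set {S}.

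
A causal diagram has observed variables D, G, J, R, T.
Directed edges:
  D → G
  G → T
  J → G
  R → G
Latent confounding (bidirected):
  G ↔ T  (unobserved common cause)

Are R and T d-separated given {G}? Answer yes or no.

No — R and T are d-connected given {G}.

Bayes-Ball from R | {G} reaches {D,J,T}.
T ∈ reach(R|{G}) ⇒ R ⊥̸ T | {G}.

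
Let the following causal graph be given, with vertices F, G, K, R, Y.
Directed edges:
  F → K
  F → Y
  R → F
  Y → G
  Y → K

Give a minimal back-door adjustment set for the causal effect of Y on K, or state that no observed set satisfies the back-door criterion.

desc(Y)\{Y}={G,K}; candidates ⊆ {F,R}.
size 0: {}; under {} Y still reaches {F,K,R} ∋ K.
{F}: Y⊥K given {F} in G with Y→· removed — back-door holds.

Y→K: minimal back-door set {F}.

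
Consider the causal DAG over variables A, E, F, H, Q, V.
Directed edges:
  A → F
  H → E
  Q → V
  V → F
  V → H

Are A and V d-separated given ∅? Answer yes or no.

Bayes-Ball from A | ∅ reaches {F}.
V ∉ reach(A|∅) ⇒ A ⊥ V | ∅.

Yes — A ⊥ V | ∅.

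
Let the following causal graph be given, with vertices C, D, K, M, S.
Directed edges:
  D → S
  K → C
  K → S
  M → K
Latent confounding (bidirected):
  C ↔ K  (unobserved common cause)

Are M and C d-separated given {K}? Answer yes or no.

No — M and C are d-connected given {K}.

Bayes-Ball from M | {K} reaches {C}.
C ∈ reach(M|{K}) ⇒ M ⊥̸ C | {K}.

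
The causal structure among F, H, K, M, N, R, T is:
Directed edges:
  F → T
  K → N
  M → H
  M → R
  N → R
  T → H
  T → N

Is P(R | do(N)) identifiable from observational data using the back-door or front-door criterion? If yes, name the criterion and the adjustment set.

desc(N)\{N}={R}; candidates ⊆ {F,H,K,M,T}.
∅: N⊥R given ∅ in G with N→· removed — back-door holds.
P(R|do(N)) = P(R|N) — no adjustment needed.

P(R|do(N)): backdoor, adjust for ∅.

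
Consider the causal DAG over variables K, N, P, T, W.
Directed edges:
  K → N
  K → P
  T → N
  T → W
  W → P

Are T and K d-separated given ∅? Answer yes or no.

Bayes-Ball from T | ∅ reaches {N,P,W}.
K ∉ reach(T|∅) ⇒ T ⊥ K | ∅.

Yes — T ⊥ K | ∅.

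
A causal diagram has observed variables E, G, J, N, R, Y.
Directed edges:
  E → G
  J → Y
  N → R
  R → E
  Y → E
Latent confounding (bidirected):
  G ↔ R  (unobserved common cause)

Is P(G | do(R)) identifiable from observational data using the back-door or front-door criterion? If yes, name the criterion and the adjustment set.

desc(R)\{R}={E,G}; candidates ⊆ {J,N,Y}.
R↔G: latent back-door arc(s) into R.
size 0: {}; under {} R still reaches {G,N} ∋ G.
size 1: {J}, {N}, {Y}; under {J} R still reaches {G,N} ∋ G.
size 2: {J,N}, {J,Y}, {N,Y}; under {J,N} R still reaches {G} ∋ G.
R↔G cannot be blocked by any observed set — no back-door set.
{E}: (i) intercepts every directed R→G path; (ii) no back-door R→{E}; (iii) {R} blocks every back-door {E}→G. Front-door holds.
P(G|do(R)) = Σ_{E} P(E|R) Σ_{R'} P(G|E,R')P(R').

P(G|do(R)): frontdoor, adjust for {E}.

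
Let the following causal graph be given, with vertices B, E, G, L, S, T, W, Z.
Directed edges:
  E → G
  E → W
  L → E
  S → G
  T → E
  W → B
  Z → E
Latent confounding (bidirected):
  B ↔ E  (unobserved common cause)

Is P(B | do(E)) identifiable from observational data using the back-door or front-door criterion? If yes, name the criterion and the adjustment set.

desc(E)\{E}={B,G,W}; candidates ⊆ {L,S,T,Z}.
E↔B: latent back-door arc(s) into E.
size 0: {}; under {} E still reaches {B,L,T,Z} ∋ B.
size 1: {L}, {S}, {T} …(+1); under {L} E still reaches {B,T,Z} ∋ B.
size 2: {L,S}, {L,T}, {L,Z} …(+3); under {L,S} E still reaches {B,T,Z} ∋ B.
E↔B cannot be blocked by any observed set — no back-door set.
{W}: (i) intercepts every directed E→B path; (ii) no back-door E→{W}; (iii) {E} blocks every back-door {W}→B. Front-door holds.
P(B|do(E)) = Σ_{W} P(W|E) Σ_{E'} P(B|W,E')P(E').

P(B|do(E)): frontdoor, adjust for {W}.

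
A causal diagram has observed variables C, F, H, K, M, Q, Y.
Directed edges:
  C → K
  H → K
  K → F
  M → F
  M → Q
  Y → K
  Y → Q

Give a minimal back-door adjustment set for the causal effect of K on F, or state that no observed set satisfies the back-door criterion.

desc(K)\{K}={F}; candidates ⊆ {C,H,M,Q,Y}.
∅: K⊥F given ∅ in G with K→· removed — back-door holds.

K→F: minimal back-door set ∅.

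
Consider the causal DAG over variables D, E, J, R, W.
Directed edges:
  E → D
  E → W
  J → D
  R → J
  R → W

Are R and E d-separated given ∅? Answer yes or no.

Bayes-Ball from R | ∅ reaches {D,J,W}.
E ∉ reach(R|∅) ⇒ R ⊥ E | ∅.

Yes — R ⊥ E | ∅.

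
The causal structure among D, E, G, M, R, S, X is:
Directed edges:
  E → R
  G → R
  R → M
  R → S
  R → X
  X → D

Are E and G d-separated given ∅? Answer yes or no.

Bayes-Ball from E | ∅ reaches {D,M,R,S,X}.
G ∉ reach(E|∅) ⇒ E ⊥ G | ∅.

Yes — E ⊥ G | ∅.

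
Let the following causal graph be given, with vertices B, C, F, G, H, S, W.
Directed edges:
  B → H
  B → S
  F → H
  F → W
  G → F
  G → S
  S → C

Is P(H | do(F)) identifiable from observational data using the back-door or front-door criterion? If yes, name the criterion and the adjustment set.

desc(F)\{F}={H,W}; candidates ⊆ {B,C,G,S}.
∅: F⊥H given ∅ in G with F→· removed — back-door holds.
P(H|do(F)) = P(H|F) — no adjustment needed.

P(H|do(F)): backdoor, adjust for ∅.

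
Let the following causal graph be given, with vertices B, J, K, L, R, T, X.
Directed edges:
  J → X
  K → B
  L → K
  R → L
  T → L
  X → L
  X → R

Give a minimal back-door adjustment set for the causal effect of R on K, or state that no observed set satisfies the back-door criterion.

R→K: minimal back-door set {X}.

desc(R)\{R}={B,K,L}; candidates ⊆ {J,T,X}.
size 0: {}; under {} R still reaches {B,J,K,L,X} ∋ K.
{X}: R⊥K given {X} in G with R→· removed — back-door holds.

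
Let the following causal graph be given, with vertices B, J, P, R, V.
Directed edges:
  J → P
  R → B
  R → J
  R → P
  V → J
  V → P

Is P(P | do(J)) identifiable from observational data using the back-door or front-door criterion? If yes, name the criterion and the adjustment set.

P(P|do(J)): backdoor, adjust for {R, V}.

desc(J)\{J}={P}; candidates ⊆ {B,R,V}.
size 0: {}; under {} J still reaches {B,P,R,V} ∋ P.
size 1: {B}, {R}, {V}; under {B} J still reaches {P,R,V} ∋ P.
{R,V}: J⊥P given {R,V} in G with J→· removed — back-door holds.
P(P|do(J)) = Σ_{R,V} P(P|J,R,V)·P(R,V).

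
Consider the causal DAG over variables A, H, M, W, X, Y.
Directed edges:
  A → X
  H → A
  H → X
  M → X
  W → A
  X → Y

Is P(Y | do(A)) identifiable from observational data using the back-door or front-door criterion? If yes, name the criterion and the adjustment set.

desc(A)\{A}={X,Y}; candidates ⊆ {H,M,W}.
size 0: {}; under {} A still reaches {H,W,X,Y} ∋ Y.
{H}: A⊥Y given {H} in G with A→· removed — back-door holds.
P(Y|do(A)) = Σ_{H} P(Y|A,H)·P(H).

P(Y|do(A)): backdoor, adjust for {H}.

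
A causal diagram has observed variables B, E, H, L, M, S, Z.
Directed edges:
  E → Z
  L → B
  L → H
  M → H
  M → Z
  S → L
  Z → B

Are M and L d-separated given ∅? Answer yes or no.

Bayes-Ball from M | ∅ reaches {B,H,Z}.
L ∉ reach(M|∅) ⇒ M ⊥ L | ∅.

Yes — M ⊥ L | ∅.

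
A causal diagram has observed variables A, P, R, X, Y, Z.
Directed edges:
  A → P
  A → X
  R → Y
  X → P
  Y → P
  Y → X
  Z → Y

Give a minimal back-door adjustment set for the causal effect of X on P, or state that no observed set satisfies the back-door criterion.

X→P: minimal back-door set {A, Y}.

desc(X)\{X}={P}; candidates ⊆ {A,R,Y,Z}.
size 0: {}; under {} X still reaches {A,P,R,Y,Z} ∋ P.
size 1: {A}, {R}, {Y} …(+1); under {A} X still reaches {P,R,Y,Z} ∋ P.
{A,Y}: X⊥P given {A,Y} in G with X→· removed — back-door holds.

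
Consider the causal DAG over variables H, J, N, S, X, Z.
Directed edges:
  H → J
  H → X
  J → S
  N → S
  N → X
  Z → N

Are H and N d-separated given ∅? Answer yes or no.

Yes — H ⊥ N | ∅.

Bayes-Ball from H | ∅ reaches {J,S,X}.
N ∉ reach(H|∅) ⇒ H ⊥ N | ∅.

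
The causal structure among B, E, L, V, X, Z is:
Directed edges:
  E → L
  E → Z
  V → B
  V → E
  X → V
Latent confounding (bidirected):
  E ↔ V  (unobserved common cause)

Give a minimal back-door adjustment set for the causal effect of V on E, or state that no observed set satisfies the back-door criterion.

V→E: no observed back-door set.

desc(V)\{V}={B,E,L,Z}; candidates ⊆ {X}.
V↔E: latent back-door arc(s) into V.
size 0: {}; under {} V still reaches {E,L,X,Z} ∋ E.
size 1: {X}; under {X} V still reaches {E,L,Z} ∋ E.
V↔E cannot be blocked by any observed set — no back-door set.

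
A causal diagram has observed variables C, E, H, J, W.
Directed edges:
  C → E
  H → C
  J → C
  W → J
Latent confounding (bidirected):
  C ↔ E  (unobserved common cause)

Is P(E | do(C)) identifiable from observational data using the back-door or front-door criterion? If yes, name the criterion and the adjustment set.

desc(C)\{C}={E}; candidates ⊆ {H,J,W}.
C↔E: latent back-door arc(s) into C.
size 0: {}; under {} C still reaches {E,H,J,W} ∋ E.
size 1: {H}, {J}, {W}; under {H} C still reaches {E,J,W} ∋ E.
size 2: {H,J}, {H,W}, {J,W}; under {H,J} C still reaches {E} ∋ E.
C↔E cannot be blocked by any observed set — no back-door set.
No mediator lies on a directed C→…→E path.
Neither criterion identifies P(E|do(C)) in this graph.

P(E|do(C)): not identifiable (no BD/FD set).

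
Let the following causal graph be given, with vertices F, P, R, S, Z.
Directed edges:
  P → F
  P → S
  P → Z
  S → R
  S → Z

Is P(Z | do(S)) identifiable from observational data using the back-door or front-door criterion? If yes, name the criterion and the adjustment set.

P(Z|do(S)): backdoor, adjust for {P}.

desc(S)\{S}={R,Z}; candidates ⊆ {F,P}.
size 0: {}; under {} S still reaches {F,P,Z} ∋ Z.
{P}: S⊥Z given {P} in G with S→· removed — back-door holds.
P(Z|do(S)) = Σ_{P} P(Z|S,P)·P(P).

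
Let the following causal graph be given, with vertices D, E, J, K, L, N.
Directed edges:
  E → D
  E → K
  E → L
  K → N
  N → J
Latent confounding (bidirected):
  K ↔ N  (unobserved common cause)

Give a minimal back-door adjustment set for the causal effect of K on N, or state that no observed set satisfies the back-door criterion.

desc(K)\{K}={J,N}; candidates ⊆ {D,E,L}.
K↔N: latent back-door arc(s) into K.
size 0: {}; under {} K still reaches {D,E,J,L,N} ∋ N.
size 1: {D}, {E}, {L}; under {D} K still reaches {E,J,L,N} ∋ N.
size 2: {D,E}, {D,L}, {E,L}; under {D,E} K still reaches {J,N} ∋ N.
K↔N cannot be blocked by any observed set — no back-door set.

K→N: no observed back-door set.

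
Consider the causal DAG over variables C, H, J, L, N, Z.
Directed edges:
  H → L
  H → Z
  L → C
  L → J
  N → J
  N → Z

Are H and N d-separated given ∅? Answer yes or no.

Bayes-Ball from H | ∅ reaches {C,J,L,Z}.
N ∉ reach(H|∅) ⇒ H ⊥ N | ∅.

Yes — H ⊥ N | ∅.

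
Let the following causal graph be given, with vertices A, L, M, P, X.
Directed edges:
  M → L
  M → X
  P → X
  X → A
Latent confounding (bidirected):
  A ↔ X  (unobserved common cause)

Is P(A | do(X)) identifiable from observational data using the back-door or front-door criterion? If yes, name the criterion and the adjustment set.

P(A|do(X)): not identifiable (no BD/FD set).

desc(X)\{X}={A}; candidates ⊆ {L,M,P}.
X↔A: latent back-door arc(s) into X.
size 0: {}; under {} X still reaches {A,L,M,P} ∋ A.
size 1: {L}, {M}, {P}; under {L} X still reaches {A,M,P} ∋ A.
size 2: {L,M}, {L,P}, {M,P}; under {L,M} X still reaches {A,P} ∋ A.
X↔A cannot be blocked by any observed set — no back-door set.
No mediator lies on a directed X→…→A path.
Neither criterion identifies P(A|do(X)) in this graph.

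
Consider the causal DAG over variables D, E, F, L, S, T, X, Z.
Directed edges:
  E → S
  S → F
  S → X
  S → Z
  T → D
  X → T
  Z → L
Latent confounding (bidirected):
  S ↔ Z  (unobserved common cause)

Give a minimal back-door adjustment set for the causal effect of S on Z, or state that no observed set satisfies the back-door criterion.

S→Z: no observed back-door set.

desc(S)\{S}={D,F,L,T,X,Z}; candidates ⊆ {E}.
S↔Z: latent back-door arc(s) into S.
size 0: {}; under {} S still reaches {E,L,Z} ∋ Z.
size 1: {E}; under {E} S still reaches {L,Z} ∋ Z.
S↔Z cannot be blocked by any observed set — no back-door set.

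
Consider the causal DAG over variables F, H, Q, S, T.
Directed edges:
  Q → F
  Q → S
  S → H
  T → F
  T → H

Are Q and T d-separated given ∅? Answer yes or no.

Bayes-Ball from Q | ∅ reaches {F,H,S}.
T ∉ reach(Q|∅) ⇒ Q ⊥ T | ∅.

Yes — Q ⊥ T | ∅.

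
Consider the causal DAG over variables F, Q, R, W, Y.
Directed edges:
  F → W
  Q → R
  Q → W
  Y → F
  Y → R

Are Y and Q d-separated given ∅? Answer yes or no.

Yes — Y ⊥ Q | ∅.

Bayes-Ball from Y | ∅ reaches {F,R,W}.
Q ∉ reach(Y|∅) ⇒ Y ⊥ Q | ∅.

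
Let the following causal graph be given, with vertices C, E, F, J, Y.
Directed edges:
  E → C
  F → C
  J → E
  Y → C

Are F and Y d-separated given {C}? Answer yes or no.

Bayes-Ball from F | {C} reaches {E,J,Y}.
Y ∈ reach(F|{C}) ⇒ F ⊥̸ Y | {C}.

No — F and Y are d-connected given {C}.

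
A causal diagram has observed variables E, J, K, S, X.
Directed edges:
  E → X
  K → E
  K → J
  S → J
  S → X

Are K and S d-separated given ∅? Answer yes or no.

Bayes-Ball from K | ∅ reaches {E,J,X}.
S ∉ reach(K|∅) ⇒ K ⊥ S | ∅.

Yes — K ⊥ S | ∅.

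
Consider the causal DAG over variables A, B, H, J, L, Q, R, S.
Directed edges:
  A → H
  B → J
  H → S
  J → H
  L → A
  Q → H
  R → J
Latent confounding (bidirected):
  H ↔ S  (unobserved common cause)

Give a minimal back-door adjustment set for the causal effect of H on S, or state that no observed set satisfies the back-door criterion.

desc(H)\{H}={S}; candidates ⊆ {A,B,J,L,Q,R}.
H↔S: latent back-door arc(s) into H.
size 0: {}; under {} H still reaches {A,B,J,L,Q,R,S} ∋ S.
size 1: {A}, {B}, {J} …(+3); under {A} H still reaches {B,J,Q,R,S} ∋ S.
size 2: {A,B}, {A,J}, {A,L} …(+12); under {A,B} H still reaches {J,Q,R,S} ∋ S.
H↔S cannot be blocked by any observed set — no back-door set.

H→S: no observed back-door set.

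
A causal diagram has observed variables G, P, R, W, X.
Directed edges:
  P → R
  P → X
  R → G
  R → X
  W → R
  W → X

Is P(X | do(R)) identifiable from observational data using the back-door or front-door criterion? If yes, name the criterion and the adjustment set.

desc(R)\{R}={G,X}; candidates ⊆ {P,W}.
size 0: {}; under {} R still reaches {P,W,X} ∋ X.
size 1: {P}, {W}; under {P} R still reaches {W,X} ∋ X.
{P,W}: R⊥X given {P,W} in G with R→· removed — back-door holds.
P(X|do(R)) = Σ_{P,W} P(X|R,P,W)·P(P,W).

P(X|do(R)): backdoor, adjust for {P, W}.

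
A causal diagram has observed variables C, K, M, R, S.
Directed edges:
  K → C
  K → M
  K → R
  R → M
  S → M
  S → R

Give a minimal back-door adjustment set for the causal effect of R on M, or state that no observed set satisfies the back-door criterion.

desc(R)\{R}={M}; candidates ⊆ {C,K,S}.
size 0: {}; under {} R still reaches {C,K,M,S} ∋ M.
size 1: {C}, {K}, {S}; under {C} R still reaches {K,M,S} ∋ M.
{K,S}: R⊥M given {K,S} in G with R→· removed — back-door holds.

R→M: minimal back-door set {K, S}.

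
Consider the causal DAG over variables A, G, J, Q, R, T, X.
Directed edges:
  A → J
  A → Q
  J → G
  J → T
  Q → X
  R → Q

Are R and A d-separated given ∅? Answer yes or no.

Yes — R ⊥ A | ∅.

Bayes-Ball from R | ∅ reaches {Q,X}.
A ∉ reach(R|∅) ⇒ R ⊥ A | ∅.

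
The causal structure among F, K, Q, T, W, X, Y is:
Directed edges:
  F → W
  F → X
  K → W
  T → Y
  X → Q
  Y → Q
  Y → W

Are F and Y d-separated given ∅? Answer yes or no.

Yes — F ⊥ Y | ∅.

Bayes-Ball from F | ∅ reaches {Q,W,X}.
Y ∉ reach(F|∅) ⇒ F ⊥ Y | ∅.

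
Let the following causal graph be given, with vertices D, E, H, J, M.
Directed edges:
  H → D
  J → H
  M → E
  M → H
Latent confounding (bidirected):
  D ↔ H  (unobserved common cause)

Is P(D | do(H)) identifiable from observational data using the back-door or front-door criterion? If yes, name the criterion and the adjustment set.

P(D|do(H)): not identifiable (no BD/FD set).

desc(H)\{H}={D}; candidates ⊆ {E,J,M}.
H↔D: latent back-door arc(s) into H.
size 0: {}; under {} H still reaches {D,E,J,M} ∋ D.
size 1: {E}, {J}, {M}; under {E} H still reaches {D,J,M} ∋ D.
size 2: {E,J}, {E,M}, {J,M}; under {E,J} H still reaches {D,M} ∋ D.
H↔D cannot be blocked by any observed set — no back-door set.
No mediator lies on a directed H→…→D path.
Neither criterion identifies P(D|do(H)) in this graph.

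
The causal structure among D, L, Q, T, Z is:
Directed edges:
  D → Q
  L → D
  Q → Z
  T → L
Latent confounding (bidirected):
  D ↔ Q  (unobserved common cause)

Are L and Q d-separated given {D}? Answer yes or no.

Bayes-Ball from L | {D} reaches {Q,T,Z}.
Q ∈ reach(L|{D}) ⇒ L ⊥̸ Q | {D}.

No — L and Q are d-connected given {D}.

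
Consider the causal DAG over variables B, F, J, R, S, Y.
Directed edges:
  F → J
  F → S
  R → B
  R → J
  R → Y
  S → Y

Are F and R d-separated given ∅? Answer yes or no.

Bayes-Ball from F | ∅ reaches {J,S,Y}.
R ∉ reach(F|∅) ⇒ F ⊥ R | ∅.

Yes — F ⊥ R | ∅.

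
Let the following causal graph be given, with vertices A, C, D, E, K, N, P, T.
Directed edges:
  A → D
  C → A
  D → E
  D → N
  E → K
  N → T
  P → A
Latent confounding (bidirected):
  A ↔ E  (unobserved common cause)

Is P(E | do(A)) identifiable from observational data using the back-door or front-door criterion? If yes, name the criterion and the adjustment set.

desc(A)\{A}={D,E,K,N,T}; candidates ⊆ {C,P}.
A↔E: latent back-door arc(s) into A.
size 0: {}; under {} A still reaches {C,E,K,P} ∋ E.
size 1: {C}, {P}; under {C} A still reaches {E,K,P} ∋ E.
size 2: {C,P}; under {C,P} A still reaches {E,K} ∋ E.
A↔E cannot be blocked by any observed set — no back-door set.
{D}: (i) intercepts every directed A→E path; (ii) no back-door A→{D}; (iii) {A} blocks every back-door {D}→E. Front-door holds.
P(E|do(A)) = Σ_{D} P(D|A) Σ_{A'} P(E|D,A')P(A').

P(E|do(A)): frontdoor, adjust for {D}.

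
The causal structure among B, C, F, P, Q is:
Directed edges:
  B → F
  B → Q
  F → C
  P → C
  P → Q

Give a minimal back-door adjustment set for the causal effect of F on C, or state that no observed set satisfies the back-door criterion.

desc(F)\{F}={C}; candidates ⊆ {B,P,Q}.
∅: F⊥C given ∅ in G with F→· removed — back-door holds.

F→C: minimal back-door set ∅.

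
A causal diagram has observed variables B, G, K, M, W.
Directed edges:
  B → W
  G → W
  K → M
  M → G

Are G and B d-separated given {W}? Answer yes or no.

Bayes-Ball from G | {W} reaches {B,K,M}.
B ∈ reach(G|{W}) ⇒ G ⊥̸ B | {W}.

No — G and B are d-connected given {W}.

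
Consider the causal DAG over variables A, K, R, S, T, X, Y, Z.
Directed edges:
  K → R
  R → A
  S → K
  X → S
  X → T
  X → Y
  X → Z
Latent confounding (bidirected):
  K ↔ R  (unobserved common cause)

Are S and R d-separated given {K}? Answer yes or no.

Bayes-Ball from S | {K} reaches {A,R,T,X,Y,Z}.
R ∈ reach(S|{K}) ⇒ S ⊥̸ R | {K}.

No — S and R are d-connected given {K}.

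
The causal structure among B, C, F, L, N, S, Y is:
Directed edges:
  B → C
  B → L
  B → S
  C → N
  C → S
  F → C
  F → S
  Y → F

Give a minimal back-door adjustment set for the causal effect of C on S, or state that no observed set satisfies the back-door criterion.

C→S: minimal back-door set {B, F}.

desc(C)\{C}={N,S}; candidates ⊆ {B,F,L,Y}.
size 0: {}; under {} C still reaches {B,F,L,S,Y} ∋ S.
size 1: {B}, {F}, {L} …(+1); under {B} C still reaches {F,S,Y} ∋ S.
{B,F}: C⊥S given {B,F} in G with C→· removed — back-door holds.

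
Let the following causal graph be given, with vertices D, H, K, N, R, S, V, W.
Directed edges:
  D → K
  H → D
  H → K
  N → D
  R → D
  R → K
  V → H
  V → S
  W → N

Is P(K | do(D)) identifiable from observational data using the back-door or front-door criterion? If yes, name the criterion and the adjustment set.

P(K|do(D)): backdoor, adjust for {H, R}.

desc(D)\{D}={K}; candidates ⊆ {H,N,R,S,V,W}.
size 0: {}; under {} D still reaches {H,K,N,R,S,V,W} ∋ K.
size 1: {H}, {N}, {R} …(+3); under {H} D still reaches {K,N,R,W} ∋ K.
{H,R}: D⊥K given {H,R} in G with D→· removed — back-door holds.
P(K|do(D)) = Σ_{H,R} P(K|D,H,R)·P(H,R).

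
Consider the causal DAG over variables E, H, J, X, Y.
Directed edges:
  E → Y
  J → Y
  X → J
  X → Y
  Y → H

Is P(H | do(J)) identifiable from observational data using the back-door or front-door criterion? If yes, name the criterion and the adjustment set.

desc(J)\{J}={H,Y}; candidates ⊆ {E,X}.
size 0: {}; under {} J still reaches {H,X,Y} ∋ H.
{X}: J⊥H given {X} in G with J→· removed — back-door holds.
P(H|do(J)) = Σ_{X} P(H|J,X)·P(X).

P(H|do(J)): backdoor, adjust for {X}.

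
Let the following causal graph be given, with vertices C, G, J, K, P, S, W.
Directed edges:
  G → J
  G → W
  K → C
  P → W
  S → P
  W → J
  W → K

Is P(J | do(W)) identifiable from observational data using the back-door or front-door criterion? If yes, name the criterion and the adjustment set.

desc(W)\{W}={C,J,K}; candidates ⊆ {G,P,S}.
size 0: {}; under {} W still reaches {G,J,P,S} ∋ J.
{G}: W⊥J given {G} in G with W→· removed — back-door holds.
P(J|do(W)) = Σ_{G} P(J|W,G)·P(G).

P(J|do(W)): backdoor, adjust for {G}.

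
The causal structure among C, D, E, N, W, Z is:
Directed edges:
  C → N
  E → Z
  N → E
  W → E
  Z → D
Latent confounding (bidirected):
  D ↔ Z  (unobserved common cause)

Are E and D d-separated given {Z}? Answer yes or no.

Bayes-Ball from E | {Z} reaches {C,D,N,W}.
D ∈ reach(E|{Z}) ⇒ E ⊥̸ D | {Z}.

No — E and D are d-connected given {Z}.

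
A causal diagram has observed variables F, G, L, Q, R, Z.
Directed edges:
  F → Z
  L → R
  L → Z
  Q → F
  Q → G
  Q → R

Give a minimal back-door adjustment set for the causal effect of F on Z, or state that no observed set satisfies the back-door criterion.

F→Z: minimal back-door set ∅.

desc(F)\{F}={Z}; candidates ⊆ {G,L,Q,R}.
∅: F⊥Z given ∅ in G with F→· removed — back-door holds.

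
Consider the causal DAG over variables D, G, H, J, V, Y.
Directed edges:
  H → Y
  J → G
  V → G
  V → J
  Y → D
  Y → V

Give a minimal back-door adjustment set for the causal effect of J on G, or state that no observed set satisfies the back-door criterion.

J→G: minimal back-door set {V}.

desc(J)\{J}={G}; candidates ⊆ {D,H,V,Y}.
size 0: {}; under {} J still reaches {D,G,H,V,Y} ∋ G.
{V}: J⊥G given {V} in G with J→· removed — back-door holds.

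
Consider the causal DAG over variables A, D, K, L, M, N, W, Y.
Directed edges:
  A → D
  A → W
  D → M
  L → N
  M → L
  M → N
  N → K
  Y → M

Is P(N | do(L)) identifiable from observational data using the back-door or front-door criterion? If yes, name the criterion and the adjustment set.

P(N|do(L)): backdoor, adjust for {M}.

desc(L)\{L}={K,N}; candidates ⊆ {A,D,M,W,Y}.
size 0: {}; under {} L still reaches {A,D,K,M,N,W,Y} ∋ N.
{M}: L⊥N given {M} in G with L→· removed — back-door holds.
P(N|do(L)) = Σ_{M} P(N|L,M)·P(M).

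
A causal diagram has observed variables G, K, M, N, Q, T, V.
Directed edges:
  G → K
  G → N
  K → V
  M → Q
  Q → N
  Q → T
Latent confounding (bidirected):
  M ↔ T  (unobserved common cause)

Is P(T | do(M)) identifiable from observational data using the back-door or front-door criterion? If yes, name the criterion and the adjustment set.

desc(M)\{M}={N,Q,T}; candidates ⊆ {G,K,V}.
M↔T: latent back-door arc(s) into M.
size 0: {}; under {} M still reaches {T} ∋ T.
size 1: {G}, {K}, {V}; under {G} M still reaches {T} ∋ T.
size 2: {G,K}, {G,V}, {K,V}; under {G,K} M still reaches {T} ∋ T.
M↔T cannot be blocked by any observed set — no back-door set.
{Q}: (i) intercepts every directed M→T path; (ii) no back-door M→{Q}; (iii) {M} blocks every back-door {Q}→T. Front-door holds.
P(T|do(M)) = Σ_{Q} P(Q|M) Σ_{M'} P(T|Q,M')P(M').

P(T|do(M)): frontdoor, adjust for {Q}.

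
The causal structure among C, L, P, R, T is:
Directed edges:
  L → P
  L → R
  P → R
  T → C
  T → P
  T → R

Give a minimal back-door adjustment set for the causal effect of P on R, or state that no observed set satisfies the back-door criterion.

P→R: minimal back-door set {L, T}.

desc(P)\{P}={R}; candidates ⊆ {C,L,T}.
size 0: {}; under {} P still reaches {C,L,R,T} ∋ R.
size 1: {C}, {L}, {T}; under {C} P still reaches {L,R,T} ∋ R.
{L,T}: P⊥R given {L,T} in G with P→· removed — back-door holds.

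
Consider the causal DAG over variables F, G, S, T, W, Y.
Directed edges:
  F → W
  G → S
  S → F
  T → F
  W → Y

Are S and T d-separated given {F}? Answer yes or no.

Bayes-Ball from S | {F} reaches {G,T}.
T ∈ reach(S|{F}) ⇒ S ⊥̸ T | {F}.

No — S and T are d-connected given {F}.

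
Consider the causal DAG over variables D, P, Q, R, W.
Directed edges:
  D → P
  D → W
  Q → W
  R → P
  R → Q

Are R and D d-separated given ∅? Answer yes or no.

Bayes-Ball from R | ∅ reaches {P,Q,W}.
D ∉ reach(R|∅) ⇒ R ⊥ D | ∅.

Yes — R ⊥ D | ∅.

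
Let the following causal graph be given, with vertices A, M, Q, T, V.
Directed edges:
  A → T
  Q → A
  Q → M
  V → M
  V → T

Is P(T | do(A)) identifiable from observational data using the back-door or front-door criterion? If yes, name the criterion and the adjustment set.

desc(A)\{A}={T}; candidates ⊆ {M,Q,V}.
∅: A⊥T given ∅ in G with A→· removed — back-door holds.
P(T|do(A)) = P(T|A) — no adjustment needed.

P(T|do(A)): backdoor, adjust for ∅.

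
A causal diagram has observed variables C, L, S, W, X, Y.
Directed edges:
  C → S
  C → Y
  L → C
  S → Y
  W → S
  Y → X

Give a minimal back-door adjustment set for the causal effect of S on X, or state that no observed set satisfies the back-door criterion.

desc(S)\{S}={X,Y}; candidates ⊆ {C,L,W}.
size 0: {}; under {} S still reaches {C,L,W,X,Y} ∋ X.
{C}: S⊥X given {C} in G with S→· removed — back-door holds.

S→X: minimal back-door set {C}.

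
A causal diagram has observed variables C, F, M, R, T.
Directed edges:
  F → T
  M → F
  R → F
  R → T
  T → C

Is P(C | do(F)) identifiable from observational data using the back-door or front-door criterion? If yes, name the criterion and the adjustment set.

desc(F)\{F}={C,T}; candidates ⊆ {M,R}.
size 0: {}; under {} F still reaches {C,M,R,T} ∋ C.
{R}: F⊥C given {R} in G with F→· removed — back-door holds.
P(C|do(F)) = Σ_{R} P(C|F,R)·P(R).

P(C|do(F)): backdoor, adjust for {R}.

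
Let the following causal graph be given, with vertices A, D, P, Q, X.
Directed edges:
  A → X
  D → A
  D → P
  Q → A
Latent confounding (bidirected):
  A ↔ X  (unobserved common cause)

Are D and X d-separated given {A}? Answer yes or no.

Bayes-Ball from D | {A} reaches {P,Q,X}.
X ∈ reach(D|{A}) ⇒ D ⊥̸ X | {A}.

No — D and X are d-connected given {A}.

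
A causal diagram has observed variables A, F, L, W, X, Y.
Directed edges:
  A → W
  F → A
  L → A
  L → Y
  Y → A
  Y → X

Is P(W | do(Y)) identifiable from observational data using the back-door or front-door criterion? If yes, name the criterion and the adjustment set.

P(W|do(Y)): backdoor, adjust for {L}.

desc(Y)\{Y}={A,W,X}; candidates ⊆ {F,L}.
size 0: {}; under {} Y still reaches {A,L,W} ∋ W.
{L}: Y⊥W given {L} in G with Y→· removed — back-door holds.
P(W|do(Y)) = Σ_{L} P(W|Y,L)·P(L).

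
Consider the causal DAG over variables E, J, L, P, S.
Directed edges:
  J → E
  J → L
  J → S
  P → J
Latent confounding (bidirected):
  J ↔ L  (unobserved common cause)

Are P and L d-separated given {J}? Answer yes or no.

Bayes-Ball from P | {J} reaches {L}.
L ∈ reach(P|{J}) ⇒ P ⊥̸ L | {J}.

No — P and L are d-connected given {J}.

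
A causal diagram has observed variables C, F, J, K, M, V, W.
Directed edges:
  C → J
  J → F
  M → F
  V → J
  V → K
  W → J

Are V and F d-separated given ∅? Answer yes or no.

Bayes-Ball from V | ∅ reaches {F,J,K}.
F ∈ reach(V|∅) ⇒ V ⊥̸ F | ∅.

No — V and F are d-connected given ∅.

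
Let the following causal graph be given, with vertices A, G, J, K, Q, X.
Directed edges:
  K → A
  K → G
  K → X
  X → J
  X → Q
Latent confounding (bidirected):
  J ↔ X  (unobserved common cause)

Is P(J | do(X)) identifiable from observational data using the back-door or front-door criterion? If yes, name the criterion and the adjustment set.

desc(X)\{X}={J,Q}; candidates ⊆ {A,G,K}.
X↔J: latent back-door arc(s) into X.
size 0: {}; under {} X still reaches {A,G,J,K} ∋ J.
size 1: {A}, {G}, {K}; under {A} X still reaches {G,J,K} ∋ J.
size 2: {A,G}, {A,K}, {G,K}; under {A,G} X still reaches {J,K} ∋ J.
X↔J cannot be blocked by any observed set — no back-door set.
No mediator lies on a directed X→…→J path.
Neither criterion identifies P(J|do(X)) in this graph.

P(J|do(X)): not identifiable (no BD/FD set).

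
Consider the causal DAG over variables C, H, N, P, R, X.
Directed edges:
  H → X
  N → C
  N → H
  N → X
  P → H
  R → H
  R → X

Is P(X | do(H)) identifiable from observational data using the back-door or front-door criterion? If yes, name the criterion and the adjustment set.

P(X|do(H)): backdoor, adjust for {N, R}.

desc(H)\{H}={X}; candidates ⊆ {C,N,P,R}.
size 0: {}; under {} H still reaches {C,N,P,R,X} ∋ X.
size 1: {C}, {N}, {P} …(+1); under {C} H still reaches {N,P,R,X} ∋ X.
{N,R}: H⊥X given {N,R} in G with H→· removed — back-door holds.
P(X|do(H)) = Σ_{N,R} P(X|H,N,R)·P(N,R).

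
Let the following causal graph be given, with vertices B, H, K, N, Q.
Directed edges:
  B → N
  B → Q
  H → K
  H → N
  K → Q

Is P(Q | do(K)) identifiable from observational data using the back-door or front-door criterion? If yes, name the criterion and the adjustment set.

P(Q|do(K)): backdoor, adjust for ∅.

desc(K)\{K}={Q}; candidates ⊆ {B,H,N}.
∅: K⊥Q given ∅ in G with K→· removed — back-door holds.
P(Q|do(K)) = P(Q|K) — no adjustment needed.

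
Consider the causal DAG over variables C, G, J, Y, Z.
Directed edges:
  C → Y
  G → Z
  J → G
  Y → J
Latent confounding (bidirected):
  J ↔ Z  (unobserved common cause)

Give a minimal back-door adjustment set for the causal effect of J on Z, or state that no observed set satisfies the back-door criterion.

J→Z: no observed back-door set.

desc(J)\{J}={G,Z}; candidates ⊆ {C,Y}.
J↔Z: latent back-door arc(s) into J.
size 0: {}; under {} J still reaches {C,Y,Z} ∋ Z.
size 1: {C}, {Y}; under {C} J still reaches {Y,Z} ∋ Z.
size 2: {C,Y}; under {C,Y} J still reaches {Z} ∋ Z.
J↔Z cannot be blocked by any observed set — no back-door set.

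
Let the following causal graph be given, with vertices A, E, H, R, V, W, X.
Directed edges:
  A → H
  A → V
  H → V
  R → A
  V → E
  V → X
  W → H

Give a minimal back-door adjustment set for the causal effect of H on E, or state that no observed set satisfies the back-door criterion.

desc(H)\{H}={E,V,X}; candidates ⊆ {A,R,W}.
size 0: {}; under {} H still reaches {A,E,R,V,W,X} ∋ E.
{A}: H⊥E given {A} in G with H→· removed — back-door holds.

H→E: minimal back-door set {A}.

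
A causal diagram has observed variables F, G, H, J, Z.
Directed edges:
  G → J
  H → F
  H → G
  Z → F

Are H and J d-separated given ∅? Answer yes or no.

No — H and J are d-connected given ∅.

Bayes-Ball from H | ∅ reaches {F,G,J}.
J ∈ reach(H|∅) ⇒ H ⊥̸ J | ∅.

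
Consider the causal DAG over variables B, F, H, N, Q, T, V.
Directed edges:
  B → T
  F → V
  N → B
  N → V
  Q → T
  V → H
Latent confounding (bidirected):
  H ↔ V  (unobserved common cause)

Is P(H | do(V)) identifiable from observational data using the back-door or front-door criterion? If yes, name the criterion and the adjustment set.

P(H|do(V)): not identifiable (no BD/FD set).

desc(V)\{V}={H}; candidates ⊆ {B,F,N,Q,T}.
V↔H: latent back-door arc(s) into V.
size 0: {}; under {} V still reaches {B,F,H,N,T} ∋ H.
size 1: {B}, {F}, {N} …(+2); under {B} V still reaches {F,H,N} ∋ H.
size 2: {B,F}, {B,N}, {B,Q} …(+7); under {B,F} V still reaches {H,N} ∋ H.
V↔H cannot be blocked by any observed set — no back-door set.
No mediator lies on a directed V→…→H path.
Neither criterion identifies P(H|do(V)) in this graph.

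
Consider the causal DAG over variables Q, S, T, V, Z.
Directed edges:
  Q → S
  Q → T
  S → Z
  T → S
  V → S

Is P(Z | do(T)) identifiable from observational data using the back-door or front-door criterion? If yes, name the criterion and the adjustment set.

P(Z|do(T)): backdoor, adjust for {Q}.

desc(T)\{T}={S,Z}; candidates ⊆ {Q,V}.
size 0: {}; under {} T still reaches {Q,S,Z} ∋ Z.
{Q}: T⊥Z given {Q} in G with T→· removed — back-door holds.
P(Z|do(T)) = Σ_{Q} P(Z|T,Q)·P(Q).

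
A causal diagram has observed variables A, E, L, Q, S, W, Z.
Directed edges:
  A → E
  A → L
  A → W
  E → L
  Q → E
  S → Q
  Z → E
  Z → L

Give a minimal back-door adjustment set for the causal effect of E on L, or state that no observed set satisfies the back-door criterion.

desc(E)\{E}={L}; candidates ⊆ {A,Q,S,W,Z}.
size 0: {}; under {} E still reaches {A,L,Q,S,W,Z} ∋ L.
size 1: {A}, {Q}, {S} …(+2); under {A} E still reaches {L,Q,S,Z} ∋ L.
{A,Z}: E⊥L given {A,Z} in G with E→· removed — back-door holds.

E→L: minimal back-door set {A, Z}.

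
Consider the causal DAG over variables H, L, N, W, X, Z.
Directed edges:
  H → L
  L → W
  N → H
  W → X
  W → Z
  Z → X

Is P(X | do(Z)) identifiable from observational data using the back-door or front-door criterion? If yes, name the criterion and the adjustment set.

P(X|do(Z)): backdoor, adjust for {W}.

desc(Z)\{Z}={X}; candidates ⊆ {H,L,N,W}.
size 0: {}; under {} Z still reaches {H,L,N,W,X} ∋ X.
{W}: Z⊥X given {W} in G with Z→· removed — back-door holds.
P(X|do(Z)) = Σ_{W} P(X|Z,W)·P(W).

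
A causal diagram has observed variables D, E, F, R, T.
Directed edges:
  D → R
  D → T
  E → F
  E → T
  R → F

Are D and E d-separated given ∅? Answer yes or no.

Yes — D ⊥ E | ∅.

Bayes-Ball from D | ∅ reaches {F,R,T}.
E ∉ reach(D|∅) ⇒ D ⊥ E | ∅.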